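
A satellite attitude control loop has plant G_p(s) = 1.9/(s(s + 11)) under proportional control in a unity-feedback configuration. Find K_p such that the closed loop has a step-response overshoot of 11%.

K_p = 48.2

From %OS = 100·exp(−πζ/√(1−ζ²)) = 11%, ζ = −ln(0.11)/√(π²+ln²(0.11)) = 0.5749.
Characteristic equation s² + 11s + 1.9K_p = 0 gives ζ = 11/(2√(1.9K_p)).
Setting ζ = 0.5749: √(1.9K_p) = 11/(2·0.5749) = 9.567, so K_p = 91.53/1.9 = 48.2.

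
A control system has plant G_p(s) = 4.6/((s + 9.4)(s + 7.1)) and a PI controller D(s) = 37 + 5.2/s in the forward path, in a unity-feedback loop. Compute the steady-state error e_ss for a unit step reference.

The open loop D(s)G_p(s) has a pole at the origin (type 1), so the static position error constant is infinite and e_ss = 1/(1+∞) = 0.

0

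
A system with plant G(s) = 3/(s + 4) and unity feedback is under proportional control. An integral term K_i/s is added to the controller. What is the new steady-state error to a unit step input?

0

Adding integral action puts a pole at s = 0 in the forward path, raising the system type to 1; a type-1 loop has zero steady-state error to a step.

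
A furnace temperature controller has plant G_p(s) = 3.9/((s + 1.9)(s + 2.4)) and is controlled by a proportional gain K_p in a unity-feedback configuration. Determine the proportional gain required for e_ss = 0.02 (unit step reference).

K_p = 57.3

Steady-state error for a unit step on this type-0 loop is 1/(1 + K_p·G_p(0)).
G_p(0) = 0.8553. Require 1/(1 + K_p·0.8553) = 0.02, so 1 + 0.8553·K_p = 50.
K_p = (50 − 1)/0.8553 = 57.3.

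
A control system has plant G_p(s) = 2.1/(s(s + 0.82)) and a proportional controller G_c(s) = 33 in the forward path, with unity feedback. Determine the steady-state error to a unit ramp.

0.0118

The loop has one pole at the origin (type 1). Velocity error constant K_v = lim_{s→0} s·G_c(s)G_p(s) = 33·2.1/0.82 = 84.51.
Steady-state error to a unit ramp: e_ss = 1/K_v = 0.0118.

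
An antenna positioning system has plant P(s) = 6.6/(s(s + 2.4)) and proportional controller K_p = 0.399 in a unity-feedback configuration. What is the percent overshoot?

Closed-loop characteristic equation: s² + 2.4s + 2.633 = 0, so ω_n = 1.623 rad/s and ζ = 2.4/(2·1.623) = 0.7395.
%OS = 100·exp(−πζ/√(1−ζ²)) = 100·exp(−π·0.7395/√0.4532) = 3.17%.

3.17%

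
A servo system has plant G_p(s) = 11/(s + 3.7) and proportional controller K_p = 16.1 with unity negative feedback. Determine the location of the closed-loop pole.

s = -180.8

Closed-loop transfer function: T(s) = K_p·G_p(s)/(1 + K_p·G_p(s)) = 177.1/(s + 3.7 + 177.1) = 177.1/(s + 180.8).
The closed-loop pole is at s = −180.8.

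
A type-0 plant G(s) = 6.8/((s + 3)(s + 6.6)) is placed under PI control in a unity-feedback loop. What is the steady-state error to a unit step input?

0

The PI controller's integrator makes the forward path type 1, so e_ss to a step is zero.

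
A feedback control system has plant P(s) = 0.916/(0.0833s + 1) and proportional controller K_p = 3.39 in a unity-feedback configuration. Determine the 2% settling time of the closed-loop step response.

T_s ≈ 0.0812 s

Closed loop: T(s) = K_p·P/(1+K_p·P) = 3.105/(0.0833s + 1 + 3.105), with pole at s = −(1 + 3.105)/0.0833 = −49.28.
τ = 1/49.28 = 0.02029 s, so 2% settling time ≈ 4τ = 0.0812 s.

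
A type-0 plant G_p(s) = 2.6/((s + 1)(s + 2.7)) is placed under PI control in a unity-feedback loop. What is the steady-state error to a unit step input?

0

The PI controller's integrator makes the forward path type 1, so e_ss to a step is zero.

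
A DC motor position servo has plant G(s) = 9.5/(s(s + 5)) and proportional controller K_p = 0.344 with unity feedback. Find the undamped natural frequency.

ω_n = 1.81 rad/s

1 + K_p·G(s) = 0 gives s² + 5s + 3.268 = 0.
Matching s² + 2ζω_n s + ω_n²: ω_n = √3.268 = 1.808 rad/s and 2ζω_n = 5, so ζ = 5/(2·1.808) = 1.38.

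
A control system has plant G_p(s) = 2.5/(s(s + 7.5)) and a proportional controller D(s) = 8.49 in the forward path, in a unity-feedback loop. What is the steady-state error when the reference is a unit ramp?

0.353

The loop has one pole at the origin (type 1). Velocity error constant K_v = lim_{s→0} s·D(s)G_p(s) = 8.49·2.5/7.5 = 2.83.
Steady-state error to a unit ramp: e_ss = 1/K_v = 0.353.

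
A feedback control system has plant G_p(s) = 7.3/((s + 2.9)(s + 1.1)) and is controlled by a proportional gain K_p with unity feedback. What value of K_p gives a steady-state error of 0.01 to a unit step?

K_p = 43.3

The loop is type 0, so e_ss(step) = 1/(1 + K_pos) with K_pos = K_p·G_p(0).
G_p(0) = 2.288. Require 1/(1 + K_p·2.288) = 0.01, so 1 + 2.288·K_p = 100.
K_p = (100 − 1)/2.288 = 43.3.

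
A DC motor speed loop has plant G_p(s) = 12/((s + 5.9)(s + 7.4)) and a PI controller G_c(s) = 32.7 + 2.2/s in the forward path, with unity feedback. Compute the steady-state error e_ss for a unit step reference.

0

The open loop G_c(s)G_p(s) has a pole at the origin (type 1), so the static position error constant is infinite and e_ss = 1/(1+∞) = 0.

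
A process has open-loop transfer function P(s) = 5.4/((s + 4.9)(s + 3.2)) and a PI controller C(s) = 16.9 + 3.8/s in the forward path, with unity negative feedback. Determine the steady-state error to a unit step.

0

The open loop C(s)P(s) has a pole at the origin (type 1), so the static position error constant is infinite and e_ss = 1/(1+∞) = 0.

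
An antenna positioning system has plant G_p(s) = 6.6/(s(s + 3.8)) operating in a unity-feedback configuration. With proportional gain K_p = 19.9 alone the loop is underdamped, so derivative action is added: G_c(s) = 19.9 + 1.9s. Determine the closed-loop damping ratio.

Forward path: (19.9 + 1.9s)·6.6/(s(s+3.8)). The closed-loop characteristic equation is s² + (3.8 + 6.6·1.9)s + 6.6·19.9 = 0.
That is s² + 16.34s + 131.3 = 0, so ω_n = 11.46 rad/s and ζ = 16.34/(2·11.46) = 0.7129.

ζ = 0.713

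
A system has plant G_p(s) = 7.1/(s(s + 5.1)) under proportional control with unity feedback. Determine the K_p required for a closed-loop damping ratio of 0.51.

K_p = 3.52

Closed-loop characteristic equation: s² + 5.1s + K_p·7.1 = 0.
So ω_n = √(7.1K_p) and 2ζω_n = 5.1, giving ζ = 5.1/(2√(7.1K_p)).
Setting ζ = 0.51: √(7.1K_p) = 5.1/(2·0.51) = 5, so K_p = 25/7.1 = 3.52.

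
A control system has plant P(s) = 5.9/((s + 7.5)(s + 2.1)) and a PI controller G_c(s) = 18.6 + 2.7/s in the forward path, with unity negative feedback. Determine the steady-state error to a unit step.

0

The open loop G_c(s)P(s) has a pole at the origin (type 1), so the static position error constant is infinite and e_ss = 1/(1+∞) = 0.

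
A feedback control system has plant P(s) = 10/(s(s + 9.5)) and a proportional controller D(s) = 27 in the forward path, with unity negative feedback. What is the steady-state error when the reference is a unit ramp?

The loop has one pole at the origin (type 1). Velocity error constant K_v = lim_{s→0} s·D(s)P(s) = 27·10/9.5 = 28.42.
Steady-state error to a unit ramp: e_ss = 1/K_v = 0.0352.

0.0352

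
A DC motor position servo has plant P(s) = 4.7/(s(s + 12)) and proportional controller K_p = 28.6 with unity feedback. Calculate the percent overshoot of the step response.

Closed-loop characteristic equation: s² + 12s + 134.4 = 0, so ω_n = 11.59 rad/s and ζ = 12/(2·11.59) = 0.5175.
%OS = 100·exp(−πζ/√(1−ζ²)) = 100·exp(−π·0.5175/√0.7322) = 15%.

15%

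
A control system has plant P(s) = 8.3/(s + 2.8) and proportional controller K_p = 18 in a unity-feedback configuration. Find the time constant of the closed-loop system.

τ = 0.00657 s

Closed-loop transfer function: T(s) = K_p·P(s)/(1 + K_p·P(s)) = 149.4/(s + 2.8 + 149.4) = 149.4/(s + 152.2).
Time constant τ = 1/152.2 = 0.00657 s.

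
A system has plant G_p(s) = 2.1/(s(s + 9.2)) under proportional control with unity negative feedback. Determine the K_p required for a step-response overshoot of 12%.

K_p = 32.2

From %OS = 100·exp(−πζ/√(1−ζ²)) = 12%, ζ = −ln(0.12)/√(π²+ln²(0.12)) = 0.5594.
Characteristic equation s² + 9.2s + 2.1K_p = 0 gives ζ = 9.2/(2√(2.1K_p)).
Setting ζ = 0.5594: √(2.1K_p) = 9.2/(2·0.5594) = 8.223, so K_p = 67.62/2.1 = 32.2.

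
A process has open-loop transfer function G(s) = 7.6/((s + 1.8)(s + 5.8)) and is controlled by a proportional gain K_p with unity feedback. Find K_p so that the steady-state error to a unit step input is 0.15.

Steady-state error for a unit step on this type-0 loop is 1/(1 + K_p·G(0)).
G(0) = 0.728. Require 1/(1 + K_p·0.728) = 0.15, so 1 + 0.728·K_p = 6.667.
K_p = (6.667 − 1)/0.728 = 7.78.

K_p = 7.78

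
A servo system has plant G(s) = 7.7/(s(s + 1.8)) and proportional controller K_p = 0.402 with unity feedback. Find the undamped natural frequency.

ω_n = 1.76 rad/s

1 + K_p·G(s) = 0 gives s² + 1.8s + 3.095 = 0.
Matching s² + 2ζω_n s + ω_n²: ω_n = √3.095 = 1.759 rad/s and 2ζω_n = 1.8, so ζ = 1.8/(2·1.759) = 0.512.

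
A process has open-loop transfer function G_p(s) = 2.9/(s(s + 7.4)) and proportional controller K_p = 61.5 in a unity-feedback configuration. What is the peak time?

The closed-loop denominator s² + 7.4s + 178.3 gives ω_n = √178.3 = 13.35 and ζ = 7.4/(2ω_n) = 0.2771.
Damped frequency ω_d = ω_n√(1−ζ²) = 12.83 rad/s, so peak time T_p = π/ω_d = 0.245 s.

T_p = 0.245 s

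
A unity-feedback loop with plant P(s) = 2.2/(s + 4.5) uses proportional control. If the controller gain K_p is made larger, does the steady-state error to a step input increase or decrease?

decrease

e_ss = 1/(1 + K_p·P(0)); a larger K_p raises the denominator, so e_ss decreases.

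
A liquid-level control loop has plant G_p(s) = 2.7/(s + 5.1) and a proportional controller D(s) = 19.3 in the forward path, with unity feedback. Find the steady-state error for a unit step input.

0.0891

The loop is type 0. Static position error constant K_pos = D(0)·G_p(0) = 19.3·0.5294 = 10.22.
Steady-state error to a unit step: e_ss = 1/(1+K_pos) = 1/11.22 = 0.0891.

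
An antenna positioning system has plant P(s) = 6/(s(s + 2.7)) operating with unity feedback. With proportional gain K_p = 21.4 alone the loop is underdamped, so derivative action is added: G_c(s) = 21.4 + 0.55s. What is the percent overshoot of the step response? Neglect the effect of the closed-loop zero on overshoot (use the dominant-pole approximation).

Forward path: (21.4 + 0.55s)·6/(s(s+2.7)). The closed-loop characteristic equation is s² + (2.7 + 6·0.55)s + 6·21.4 = 0.
That is s² + 6s + 128.4 = 0, so ω_n = 11.33 rad/s and ζ = 6/(2·11.33) = 0.2648.
%OS = 100·exp(−πζ/√(1−ζ²)) = 42.2%.

42.2%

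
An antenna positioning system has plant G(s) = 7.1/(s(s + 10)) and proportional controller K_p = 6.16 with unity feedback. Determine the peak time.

T_p = 0.726 s

Closed-loop characteristic equation: s² + 10s + 43.74 = 0, so ω_n = 6.613 rad/s and ζ = 10/(2·6.613) = 0.756.
Damped frequency ω_d = ω_n√(1−ζ²) = 4.329 rad/s, so peak time T_p = π/ω_d = 0.726 s.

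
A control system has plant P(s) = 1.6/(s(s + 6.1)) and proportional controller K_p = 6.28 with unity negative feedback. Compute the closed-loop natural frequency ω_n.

ω_n = 3.17 rad/s

The closed-loop denominator is s(s+6.1) + 6.28·1.6 = s² + 6.1s + 10.05.
Matching s² + 2ζω_n s + ω_n²: ω_n = √10.05 = 3.17 rad/s and 2ζω_n = 6.1, so ζ = 6.1/(2·3.17) = 0.962.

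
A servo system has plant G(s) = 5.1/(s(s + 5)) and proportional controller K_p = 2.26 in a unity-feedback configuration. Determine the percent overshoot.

3.27%

From 1 + K_pG(s) = 0: s² + 5s + 11.53 = 0 ⇒ ω_n = 3.395, ζ = 0.7364.
%OS = 100·exp(−πζ/√(1−ζ²)) = 100·exp(−π·0.7364/√0.4577) = 3.27%.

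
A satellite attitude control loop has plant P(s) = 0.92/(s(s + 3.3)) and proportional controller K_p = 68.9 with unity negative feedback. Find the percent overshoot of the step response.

51.4%

Closed-loop characteristic equation: s² + 3.3s + 63.39 = 0, so ω_n = 7.962 rad/s and ζ = 3.3/(2·7.962) = 0.2072.
%OS = 100·exp(−πζ/√(1−ζ²)) = 100·exp(−π·0.2072/√0.9571) = 51.4%.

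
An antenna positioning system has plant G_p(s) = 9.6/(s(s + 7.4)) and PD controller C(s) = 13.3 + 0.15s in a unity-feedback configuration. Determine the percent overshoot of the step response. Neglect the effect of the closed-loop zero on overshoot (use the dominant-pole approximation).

Forward path: (13.3 + 0.15s)·9.6/(s(s+7.4)). The closed-loop characteristic equation is s² + (7.4 + 9.6·0.15)s + 9.6·13.3 = 0.
That is s² + 8.84s + 127.7 = 0, so ω_n = 11.3 rad/s and ζ = 8.84/(2·11.3) = 0.3912.
%OS = 100·exp(−πζ/√(1−ζ²)) = 26.3%.

26.3%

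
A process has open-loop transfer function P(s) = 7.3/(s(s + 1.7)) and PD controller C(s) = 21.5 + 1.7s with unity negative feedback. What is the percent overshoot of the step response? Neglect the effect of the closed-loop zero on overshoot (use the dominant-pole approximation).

11.8%

Forward path: (21.5 + 1.7s)·7.3/(s(s+1.7)). The closed-loop characteristic equation is s² + (1.7 + 7.3·1.7)s + 7.3·21.5 = 0.
That is s² + 14.11s + 156.9 = 0, so ω_n = 12.53 rad/s and ζ = 14.11/(2·12.53) = 0.5631.
%OS = 100·exp(−πζ/√(1−ζ²)) = 11.8%.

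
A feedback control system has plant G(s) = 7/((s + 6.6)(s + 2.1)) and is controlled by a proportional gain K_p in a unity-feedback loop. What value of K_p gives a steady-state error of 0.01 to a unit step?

Steady-state error for a unit step on this type-0 loop is 1/(1 + K_p·G(0)).
G(0) = 0.5051. Require 1/(1 + K_p·0.5051) = 0.01, so 1 + 0.5051·K_p = 100.
K_p = (100 − 1)/0.5051 = 196.

K_p = 196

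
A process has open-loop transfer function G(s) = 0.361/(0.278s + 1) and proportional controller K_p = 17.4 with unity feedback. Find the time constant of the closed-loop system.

τ = 0.0382 s

Closed loop: T(s) = K_p·G/(1+K_p·G) = 6.281/(0.278s + 1 + 6.281), with pole at s = −(1 + 6.281)/0.278 = −26.19.
Closed-loop time constant τ = 1/26.19 = 0.0382 s.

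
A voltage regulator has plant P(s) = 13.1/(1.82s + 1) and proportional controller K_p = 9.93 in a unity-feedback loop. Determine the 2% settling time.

T_s ≈ 0.0555 s

Closed loop: T(s) = K_p·P/(1+K_p·P) = 130.1/(1.82s + 1 + 130.1), with pole at s = −(1 + 130.1)/1.82 = −72.02.
τ = 1/72.02 = 0.01388 s, so 2% settling time ≈ 4τ = 0.0555 s.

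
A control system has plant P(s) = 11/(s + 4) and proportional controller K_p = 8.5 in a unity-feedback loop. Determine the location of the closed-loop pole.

Closed-loop transfer function: T(s) = K_p·P(s)/(1 + K_p·P(s)) = 93.5/(s + 4 + 93.5) = 93.5/(s + 97.5).
The closed-loop pole is at s = −97.5.

s = -97.5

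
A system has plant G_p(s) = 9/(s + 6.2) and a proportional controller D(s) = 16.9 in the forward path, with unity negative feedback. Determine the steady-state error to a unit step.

0.0392

The loop is type 0. Static position error constant K_pos = D(0)·G_p(0) = 16.9·1.452 = 24.53.
Steady-state error to a unit step: e_ss = 1/(1+K_pos) = 1/25.53 = 0.0392.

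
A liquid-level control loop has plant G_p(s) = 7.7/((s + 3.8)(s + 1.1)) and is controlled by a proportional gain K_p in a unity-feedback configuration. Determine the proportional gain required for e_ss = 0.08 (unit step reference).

Steady-state error for a unit step on this type-0 loop is 1/(1 + K_p·G_p(0)).
G_p(0) = 1.842. Require 1/(1 + K_p·1.842) = 0.08, so 1 + 1.842·K_p = 12.5.
K_p = (12.5 − 1)/1.842 = 6.24.

K_p = 6.24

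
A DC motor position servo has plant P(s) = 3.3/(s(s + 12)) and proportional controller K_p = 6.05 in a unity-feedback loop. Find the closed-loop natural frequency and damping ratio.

ω_n = 4.47 rad/s, ζ = 1.34

The closed-loop denominator is s(s+12) + 6.05·3.3 = s² + 12s + 19.96.
So ω_n² = 19.96 ⇒ ω_n = 4.468 rad/s, and ζ = 12/(2ω_n) = 1.34.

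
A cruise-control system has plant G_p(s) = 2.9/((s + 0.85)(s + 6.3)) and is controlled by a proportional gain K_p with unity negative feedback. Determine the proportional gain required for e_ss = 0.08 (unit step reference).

K_p = 21.2

For a type-0 loop with proportional control, e_ss = 1/(1 + K_p·G_p(0)).
G_p(0) = 0.5415. Require 1/(1 + K_p·0.5415) = 0.08, so 1 + 0.5415·K_p = 12.5.
K_p = (12.5 − 1)/0.5415 = 21.2.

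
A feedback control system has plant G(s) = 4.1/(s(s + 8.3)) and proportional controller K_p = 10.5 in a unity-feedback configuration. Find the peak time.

T_p = 0.618 s

Closed-loop characteristic equation: s² + 8.3s + 43.05 = 0, so ω_n = 6.561 rad/s and ζ = 8.3/(2·6.561) = 0.6325.
Damped frequency ω_d = ω_n√(1−ζ²) = 5.082 rad/s, so peak time T_p = π/ω_d = 0.618 s.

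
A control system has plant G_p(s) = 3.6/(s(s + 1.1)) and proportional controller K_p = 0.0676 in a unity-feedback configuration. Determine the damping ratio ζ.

ζ = 1.11

The closed-loop denominator is s(s+1.1) + 0.0676·3.6 = s² + 1.1s + 0.2434.
Matching s² + 2ζω_n s + ω_n²: ω_n = √0.2434 = 0.4933 rad/s and 2ζω_n = 1.1, so ζ = 1.1/(2·0.4933) = 1.11.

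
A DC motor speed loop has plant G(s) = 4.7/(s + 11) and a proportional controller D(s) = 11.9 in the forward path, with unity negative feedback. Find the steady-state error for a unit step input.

The loop is type 0. Static position error constant K_pos = D(0)·G(0) = 11.9·0.4273 = 5.085.
Steady-state error to a unit step: e_ss = 1/(1+K_pos) = 1/6.085 = 0.164.

0.164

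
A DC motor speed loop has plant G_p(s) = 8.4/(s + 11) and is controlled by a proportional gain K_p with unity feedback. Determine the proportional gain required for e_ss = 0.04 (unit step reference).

For a type-0 loop with proportional control, e_ss = 1/(1 + K_p·G_p(0)).
G_p(0) = 0.7636. Require 1/(1 + K_p·0.7636) = 0.04, so 1 + 0.7636·K_p = 25.
K_p = (25 − 1)/0.7636 = 31.4.

K_p = 31.4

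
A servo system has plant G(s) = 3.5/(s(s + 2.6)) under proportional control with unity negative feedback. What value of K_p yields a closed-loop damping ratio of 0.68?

Closed-loop characteristic equation: s² + 2.6s + K_p·3.5 = 0.
So ω_n = √(3.5K_p) and 2ζω_n = 2.6, giving ζ = 2.6/(2√(3.5K_p)).
Setting ζ = 0.68: √(3.5K_p) = 2.6/(2·0.68) = 1.912, so K_p = 3.655/3.5 = 1.04.

K_p = 1.04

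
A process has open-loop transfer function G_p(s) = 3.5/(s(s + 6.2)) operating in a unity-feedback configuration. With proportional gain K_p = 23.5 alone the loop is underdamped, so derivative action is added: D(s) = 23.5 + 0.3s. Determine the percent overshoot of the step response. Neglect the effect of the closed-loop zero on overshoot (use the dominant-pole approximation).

Forward path: (23.5 + 0.3s)·3.5/(s(s+6.2)). The closed-loop characteristic equation is s² + (6.2 + 3.5·0.3)s + 3.5·23.5 = 0.
That is s² + 7.25s + 82.25 = 0, so ω_n = 9.069 rad/s and ζ = 7.25/(2·9.069) = 0.3997.
%OS = 100·exp(−πζ/√(1−ζ²)) = 25.4%.

25.4%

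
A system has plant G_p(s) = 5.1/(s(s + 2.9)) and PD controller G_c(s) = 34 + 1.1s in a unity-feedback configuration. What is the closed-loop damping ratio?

ζ = 0.323

Forward path: (34 + 1.1s)·5.1/(s(s+2.9)). The closed-loop characteristic equation is s² + (2.9 + 5.1·1.1)s + 5.1·34 = 0.
That is s² + 8.51s + 173.4 = 0, so ω_n = 13.17 rad/s and ζ = 8.51/(2·13.17) = 0.3231.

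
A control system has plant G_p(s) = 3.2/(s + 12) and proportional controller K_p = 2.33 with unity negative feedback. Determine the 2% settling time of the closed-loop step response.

Closed-loop transfer function: T(s) = K_p·G_p(s)/(1 + K_p·G_p(s)) = 7.456/(s + 12 + 7.456) = 7.456/(s + 19.46).
Time constant τ = 1/19.46 = 0.0514 s, so the 2% settling time is about 4τ = 0.206 s.

T_s ≈ 0.206 s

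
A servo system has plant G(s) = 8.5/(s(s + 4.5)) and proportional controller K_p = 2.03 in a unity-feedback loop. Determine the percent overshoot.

13.2%

From 1 + K_pG(s) = 0: s² + 4.5s + 17.25 = 0 ⇒ ω_n = 4.154, ζ = 0.5417.
%OS = 100·exp(−πζ/√(1−ζ²)) = 100·exp(−π·0.5417/√0.7066) = 13.2%.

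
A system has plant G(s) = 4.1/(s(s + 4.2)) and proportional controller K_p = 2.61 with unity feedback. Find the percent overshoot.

The closed-loop denominator s² + 4.2s + 10.7 gives ω_n = √10.7 = 3.271 and ζ = 4.2/(2ω_n) = 0.642.
%OS = 100·exp(−πζ/√(1−ζ²)) = 100·exp(−π·0.642/√0.5879) = 7.21%.

7.21%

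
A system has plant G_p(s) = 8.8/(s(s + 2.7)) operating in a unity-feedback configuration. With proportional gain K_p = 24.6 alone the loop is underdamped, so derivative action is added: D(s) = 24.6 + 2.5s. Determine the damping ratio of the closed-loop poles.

ζ = 0.839

Forward path: (24.6 + 2.5s)·8.8/(s(s+2.7)). The closed-loop characteristic equation is s² + (2.7 + 8.8·2.5)s + 8.8·24.6 = 0.
That is s² + 24.7s + 216.5 = 0, so ω_n = 14.71 rad/s and ζ = 24.7/(2·14.71) = 0.8394.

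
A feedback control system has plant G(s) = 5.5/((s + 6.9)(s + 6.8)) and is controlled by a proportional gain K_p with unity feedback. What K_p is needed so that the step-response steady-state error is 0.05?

K_p = 162

The loop is type 0, so e_ss(step) = 1/(1 + K_pos) with K_pos = K_p·G(0).
G(0) = 0.1172. Require 1/(1 + K_p·0.1172) = 0.05, so 1 + 0.1172·K_p = 20.
K_p = (20 − 1)/0.1172 = 162.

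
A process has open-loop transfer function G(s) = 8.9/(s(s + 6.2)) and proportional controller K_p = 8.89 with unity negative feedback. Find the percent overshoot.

31.1%

From 1 + K_pG(s) = 0: s² + 6.2s + 79.12 = 0 ⇒ ω_n = 8.895, ζ = 0.3485.
%OS = 100·exp(−πζ/√(1−ζ²)) = 100·exp(−π·0.3485/√0.8785) = 31.1%.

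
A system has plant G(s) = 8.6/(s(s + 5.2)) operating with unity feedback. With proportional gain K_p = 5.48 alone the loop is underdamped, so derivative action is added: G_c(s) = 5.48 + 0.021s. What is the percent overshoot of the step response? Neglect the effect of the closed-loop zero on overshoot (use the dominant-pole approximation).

26.2%

Forward path: (5.48 + 0.021s)·8.6/(s(s+5.2)). The closed-loop characteristic equation is s² + (5.2 + 8.6·0.021)s + 8.6·5.48 = 0.
That is s² + 5.381s + 47.13 = 0, so ω_n = 6.865 rad/s and ζ = 5.381/(2·6.865) = 0.3919.
%OS = 100·exp(−πζ/√(1−ζ²)) = 26.2%.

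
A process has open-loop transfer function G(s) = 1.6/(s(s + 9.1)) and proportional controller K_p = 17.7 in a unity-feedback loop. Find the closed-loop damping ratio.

1 + K_p·G(s) = 0 gives s² + 9.1s + 28.32 = 0.
Matching s² + 2ζω_n s + ω_n²: ω_n = √28.32 = 5.322 rad/s and 2ζω_n = 9.1, so ζ = 9.1/(2·5.322) = 0.855.

ζ = 0.855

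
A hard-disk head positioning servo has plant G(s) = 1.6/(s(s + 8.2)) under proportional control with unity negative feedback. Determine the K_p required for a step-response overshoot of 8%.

From %OS = 100·exp(−πζ/√(1−ζ²)) = 8%, ζ = −ln(0.08)/√(π²+ln²(0.08)) = 0.6266.
Characteristic equation s² + 8.2s + 1.6K_p = 0 gives ζ = 8.2/(2√(1.6K_p)).
Setting ζ = 0.6266: √(1.6K_p) = 8.2/(2·0.6266) = 6.543, so K_p = 42.82/1.6 = 26.8.

K_p = 26.8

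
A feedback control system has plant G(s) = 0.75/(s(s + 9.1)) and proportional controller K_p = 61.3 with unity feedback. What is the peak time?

T_p = 0.625 s

The closed-loop denominator s² + 9.1s + 45.97 gives ω_n = √45.97 = 6.78 and ζ = 9.1/(2ω_n) = 0.671.
Damped frequency ω_d = ω_n√(1−ζ²) = 5.027 rad/s, so peak time T_p = π/ω_d = 0.625 s.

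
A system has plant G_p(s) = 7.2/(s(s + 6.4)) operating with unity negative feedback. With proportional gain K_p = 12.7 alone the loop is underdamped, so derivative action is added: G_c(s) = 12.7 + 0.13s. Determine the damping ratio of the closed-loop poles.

ζ = 0.384

Forward path: (12.7 + 0.13s)·7.2/(s(s+6.4)). The closed-loop characteristic equation is s² + (6.4 + 7.2·0.13)s + 7.2·12.7 = 0.
That is s² + 7.336s + 91.44 = 0, so ω_n = 9.562 rad/s and ζ = 7.336/(2·9.562) = 0.3836.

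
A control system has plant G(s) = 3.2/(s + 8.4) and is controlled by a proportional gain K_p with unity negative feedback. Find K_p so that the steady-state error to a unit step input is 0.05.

For a type-0 loop with proportional control, e_ss = 1/(1 + K_p·G(0)).
G(0) = 0.381. Require 1/(1 + K_p·0.381) = 0.05, so 1 + 0.381·K_p = 20.
K_p = (20 − 1)/0.381 = 49.9.

K_p = 49.9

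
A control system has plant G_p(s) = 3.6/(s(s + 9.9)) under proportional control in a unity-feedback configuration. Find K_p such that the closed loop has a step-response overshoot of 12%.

K_p = 21.7

From %OS = 100·exp(−πζ/√(1−ζ²)) = 12%, ζ = −ln(0.12)/√(π²+ln²(0.12)) = 0.5594.
Characteristic equation s² + 9.9s + 3.6K_p = 0 gives ζ = 9.9/(2√(3.6K_p)).
Setting ζ = 0.5594: √(3.6K_p) = 9.9/(2·0.5594) = 8.849, so K_p = 78.3/3.6 = 21.7.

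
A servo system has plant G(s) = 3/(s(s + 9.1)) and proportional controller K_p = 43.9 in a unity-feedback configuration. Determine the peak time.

T_p = 0.298 s

Closed-loop characteristic equation: s² + 9.1s + 131.7 = 0, so ω_n = 11.48 rad/s and ζ = 9.1/(2·11.48) = 0.3965.
Damped frequency ω_d = ω_n√(1−ζ²) = 10.54 rad/s, so peak time T_p = π/ω_d = 0.298 s.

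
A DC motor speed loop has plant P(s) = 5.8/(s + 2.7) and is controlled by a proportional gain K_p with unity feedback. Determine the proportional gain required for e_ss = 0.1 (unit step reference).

K_p = 4.19

The loop is type 0, so e_ss(step) = 1/(1 + K_pos) with K_pos = K_p·P(0).
P(0) = 2.148. Require 1/(1 + K_p·2.148) = 0.1, so 1 + 2.148·K_p = 10.
K_p = (10 − 1)/2.148 = 4.19.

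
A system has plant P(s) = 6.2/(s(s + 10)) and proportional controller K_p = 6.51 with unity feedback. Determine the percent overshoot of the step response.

From 1 + K_pP(s) = 0: s² + 10s + 40.36 = 0 ⇒ ω_n = 6.353, ζ = 0.787.
%OS = 100·exp(−πζ/√(1−ζ²)) = 100·exp(−π·0.787/√0.3806) = 1.82%.

1.82%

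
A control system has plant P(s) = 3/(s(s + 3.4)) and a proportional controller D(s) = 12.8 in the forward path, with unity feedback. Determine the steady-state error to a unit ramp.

The loop has one pole at the origin (type 1). Velocity error constant K_v = lim_{s→0} s·D(s)P(s) = 12.8·3/3.4 = 11.29.
Steady-state error to a unit ramp: e_ss = 1/K_v = 0.0885.

0.0885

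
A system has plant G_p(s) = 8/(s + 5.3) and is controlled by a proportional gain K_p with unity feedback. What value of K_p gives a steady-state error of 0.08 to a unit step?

The loop is type 0, so e_ss(step) = 1/(1 + K_pos) with K_pos = K_p·G_p(0).
G_p(0) = 1.509. Require 1/(1 + K_p·1.509) = 0.08, so 1 + 1.509·K_p = 12.5.
K_p = (12.5 − 1)/1.509 = 7.62.

K_p = 7.62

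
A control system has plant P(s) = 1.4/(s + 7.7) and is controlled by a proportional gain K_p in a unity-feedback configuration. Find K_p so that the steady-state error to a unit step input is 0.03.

K_p = 178

For a type-0 loop with proportional control, e_ss = 1/(1 + K_p·P(0)).
P(0) = 0.1818. Require 1/(1 + K_p·0.1818) = 0.03, so 1 + 0.1818·K_p = 33.33.
K_p = (33.33 − 1)/0.1818 = 178.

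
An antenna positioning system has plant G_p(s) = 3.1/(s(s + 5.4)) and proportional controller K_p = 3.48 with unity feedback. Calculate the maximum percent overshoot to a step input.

The closed-loop denominator s² + 5.4s + 10.79 gives ω_n = √10.79 = 3.285 and ζ = 5.4/(2ω_n) = 0.822.
%OS = 100·exp(−πζ/√(1−ζ²)) = 100·exp(−π·0.822/√0.3242) = 1.07%.

1.07%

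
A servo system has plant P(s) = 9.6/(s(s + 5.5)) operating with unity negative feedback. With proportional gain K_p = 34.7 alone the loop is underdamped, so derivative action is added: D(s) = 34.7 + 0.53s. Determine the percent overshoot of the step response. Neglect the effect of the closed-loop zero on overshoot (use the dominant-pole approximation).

38.6%

Forward path: (34.7 + 0.53s)·9.6/(s(s+5.5)). The closed-loop characteristic equation is s² + (5.5 + 9.6·0.53)s + 9.6·34.7 = 0.
That is s² + 10.59s + 333.1 = 0, so ω_n = 18.25 rad/s and ζ = 10.59/(2·18.25) = 0.2901.
%OS = 100·exp(−πζ/√(1−ζ²)) = 38.6%.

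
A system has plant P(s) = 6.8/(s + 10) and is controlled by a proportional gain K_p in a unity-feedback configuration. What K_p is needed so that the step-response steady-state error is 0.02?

Steady-state error for a unit step on this type-0 loop is 1/(1 + K_p·P(0)).
P(0) = 0.68. Require 1/(1 + K_p·0.68) = 0.02, so 1 + 0.68·K_p = 50.
K_p = (50 − 1)/0.68 = 72.1.

K_p = 72.1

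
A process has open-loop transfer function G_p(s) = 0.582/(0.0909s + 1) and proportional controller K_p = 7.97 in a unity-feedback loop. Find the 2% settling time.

Closed loop: T(s) = K_p·G_p/(1+K_p·G_p) = 4.639/(0.0909s + 1 + 4.639), with pole at s = −(1 + 4.639)/0.0909 = −62.03.
τ = 1/62.03 = 0.01612 s, so 2% settling time ≈ 4τ = 0.0645 s.

T_s ≈ 0.0645 s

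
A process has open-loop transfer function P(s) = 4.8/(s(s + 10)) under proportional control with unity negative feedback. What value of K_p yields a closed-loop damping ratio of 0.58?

Closed-loop characteristic equation: s² + 10s + K_p·4.8 = 0.
So ω_n = √(4.8K_p) and 2ζω_n = 10, giving ζ = 10/(2√(4.8K_p)).
Setting ζ = 0.58: √(4.8K_p) = 10/(2·0.58) = 8.621, so K_p = 74.32/4.8 = 15.5.

K_p = 15.5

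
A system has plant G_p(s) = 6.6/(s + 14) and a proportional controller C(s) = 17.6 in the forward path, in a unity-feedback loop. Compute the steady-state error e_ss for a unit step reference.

0.108

The loop is type 0. Static position error constant K_pos = C(0)·G_p(0) = 17.6·0.4714 = 8.297.
Steady-state error to a unit step: e_ss = 1/(1+K_pos) = 1/9.297 = 0.108.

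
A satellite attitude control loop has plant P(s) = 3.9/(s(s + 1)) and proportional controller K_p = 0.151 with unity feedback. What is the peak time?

From 1 + K_pP(s) = 0: s² + 1s + 0.5889 = 0 ⇒ ω_n = 0.7674, ζ = 0.6516.
Damped frequency ω_d = ω_n√(1−ζ²) = 0.5822 rad/s, so peak time T_p = π/ω_d = 5.4 s.

T_p = 5.4 s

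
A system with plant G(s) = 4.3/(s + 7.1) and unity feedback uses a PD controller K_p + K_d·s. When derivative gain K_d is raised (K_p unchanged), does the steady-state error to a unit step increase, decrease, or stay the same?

unchanged

At s = 0 the derivative term contributes nothing: C(0) = K_p regardless of K_d, so K_pos = K_p·G(0) and e_ss are unchanged.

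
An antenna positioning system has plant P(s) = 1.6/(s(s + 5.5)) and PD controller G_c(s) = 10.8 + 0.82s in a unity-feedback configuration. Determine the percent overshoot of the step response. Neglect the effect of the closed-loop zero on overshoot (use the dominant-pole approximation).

1.12%

Forward path: (10.8 + 0.82s)·1.6/(s(s+5.5)). The closed-loop characteristic equation is s² + (5.5 + 1.6·0.82)s + 1.6·10.8 = 0.
That is s² + 6.812s + 17.28 = 0, so ω_n = 4.157 rad/s and ζ = 6.812/(2·4.157) = 0.8194.
%OS = 100·exp(−πζ/√(1−ζ²)) = 1.12%.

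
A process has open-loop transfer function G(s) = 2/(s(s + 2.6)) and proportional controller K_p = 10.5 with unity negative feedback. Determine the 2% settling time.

From 1 + K_pG(s) = 0: s² + 2.6s + 21 = 0 ⇒ ω_n = 4.583, ζ = 0.2837.
2% settling time T_s ≈ 4/(ζω_n) = 4/1.3 = 3.08 s.

T_s ≈ 3.08 s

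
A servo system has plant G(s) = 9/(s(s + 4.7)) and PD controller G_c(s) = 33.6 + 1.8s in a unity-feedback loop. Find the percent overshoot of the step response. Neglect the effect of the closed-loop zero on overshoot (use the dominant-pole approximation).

9.42%

Forward path: (33.6 + 1.8s)·9/(s(s+4.7)). The closed-loop characteristic equation is s² + (4.7 + 9·1.8)s + 9·33.6 = 0.
That is s² + 20.9s + 302.4 = 0, so ω_n = 17.39 rad/s and ζ = 20.9/(2·17.39) = 0.6009.
%OS = 100·exp(−πζ/√(1−ζ²)) = 9.42%.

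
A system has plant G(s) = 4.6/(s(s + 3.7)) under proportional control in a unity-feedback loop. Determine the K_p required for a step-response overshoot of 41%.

From %OS = 100·exp(−πζ/√(1−ζ²)) = 41%, ζ = −ln(0.41)/√(π²+ln²(0.41)) = 0.273.
Characteristic equation s² + 3.7s + 4.6K_p = 0 gives ζ = 3.7/(2√(4.6K_p)).
Setting ζ = 0.273: √(4.6K_p) = 3.7/(2·0.273) = 6.776, so K_p = 45.91/4.6 = 9.98.

K_p = 9.98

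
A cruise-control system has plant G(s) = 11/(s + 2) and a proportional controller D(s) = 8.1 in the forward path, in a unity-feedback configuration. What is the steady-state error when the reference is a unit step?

The loop is type 0. Static position error constant K_pos = D(0)·G(0) = 8.1·5.5 = 44.55.
Steady-state error to a unit step: e_ss = 1/(1+K_pos) = 1/45.55 = 0.022.

0.022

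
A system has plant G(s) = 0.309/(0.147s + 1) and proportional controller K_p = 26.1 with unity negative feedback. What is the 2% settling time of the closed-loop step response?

T_s ≈ 0.0649 s

Closed loop: T(s) = K_p·G/(1+K_p·G) = 8.065/(0.147s + 1 + 8.065), with pole at s = −(1 + 8.065)/0.147 = −61.67.
τ = 1/61.67 = 0.01622 s, so 2% settling time ≈ 4τ = 0.0649 s.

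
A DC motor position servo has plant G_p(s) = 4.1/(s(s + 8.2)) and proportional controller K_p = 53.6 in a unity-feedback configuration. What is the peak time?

The closed-loop denominator s² + 8.2s + 219.8 gives ω_n = √219.8 = 14.82 and ζ = 8.2/(2ω_n) = 0.2766.
Damped frequency ω_d = ω_n√(1−ζ²) = 14.25 rad/s, so peak time T_p = π/ω_d = 0.221 s.

T_p = 0.221 s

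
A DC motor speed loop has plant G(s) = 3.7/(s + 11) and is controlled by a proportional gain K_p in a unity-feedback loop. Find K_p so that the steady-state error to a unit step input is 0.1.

For a type-0 loop with proportional control, e_ss = 1/(1 + K_p·G(0)).
G(0) = 0.3364. Require 1/(1 + K_p·0.3364) = 0.1, so 1 + 0.3364·K_p = 10.
K_p = (10 − 1)/0.3364 = 26.8.

K_p = 26.8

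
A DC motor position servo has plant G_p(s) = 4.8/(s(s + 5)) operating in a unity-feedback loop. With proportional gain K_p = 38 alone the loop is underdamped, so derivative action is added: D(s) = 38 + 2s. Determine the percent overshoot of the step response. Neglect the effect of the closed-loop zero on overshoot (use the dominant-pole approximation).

13.3%

Forward path: (38 + 2s)·4.8/(s(s+5)). The closed-loop characteristic equation is s² + (5 + 4.8·2)s + 4.8·38 = 0.
That is s² + 14.6s + 182.4 = 0, so ω_n = 13.51 rad/s and ζ = 14.6/(2·13.51) = 0.5405.
%OS = 100·exp(−πζ/√(1−ζ²)) = 13.3%.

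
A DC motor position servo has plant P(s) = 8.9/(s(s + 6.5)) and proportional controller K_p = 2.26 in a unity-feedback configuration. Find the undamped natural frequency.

With unity feedback the closed-loop characteristic equation is s² + 6.5s + 2.26·8.9 = s² + 6.5s + 20.11 = 0.
Matching s² + 2ζω_n s + ω_n²: ω_n = √20.11 = 4.485 rad/s and 2ζω_n = 6.5, so ζ = 6.5/(2·4.485) = 0.725.

ω_n = 4.48 rad/s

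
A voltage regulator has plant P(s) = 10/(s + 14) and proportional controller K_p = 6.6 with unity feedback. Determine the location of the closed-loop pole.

s = -80

Closed-loop transfer function: T(s) = K_p·P(s)/(1 + K_p·P(s)) = 66/(s + 14 + 66) = 66/(s + 80).
The closed-loop pole is at s = −80.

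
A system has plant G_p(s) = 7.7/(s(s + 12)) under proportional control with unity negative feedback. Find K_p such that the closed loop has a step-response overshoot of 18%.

K_p = 20.4

From %OS = 100·exp(−πζ/√(1−ζ²)) = 18%, ζ = −ln(0.18)/√(π²+ln²(0.18)) = 0.4791.
Characteristic equation s² + 12s + 7.7K_p = 0 gives ζ = 12/(2√(7.7K_p)).
Setting ζ = 0.4791: √(7.7K_p) = 12/(2·0.4791) = 12.52, so K_p = 156.8/7.7 = 20.4.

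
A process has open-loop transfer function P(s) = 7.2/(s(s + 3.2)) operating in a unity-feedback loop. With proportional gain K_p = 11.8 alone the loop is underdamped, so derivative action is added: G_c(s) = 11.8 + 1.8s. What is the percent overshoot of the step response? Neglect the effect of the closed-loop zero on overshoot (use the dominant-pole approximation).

Forward path: (11.8 + 1.8s)·7.2/(s(s+3.2)). The closed-loop characteristic equation is s² + (3.2 + 7.2·1.8)s + 7.2·11.8 = 0.
That is s² + 16.16s + 84.96 = 0, so ω_n = 9.217 rad/s and ζ = 16.16/(2·9.217) = 0.8766.
%OS = 100·exp(−πζ/√(1−ζ²)) = 0.327%.

0.327%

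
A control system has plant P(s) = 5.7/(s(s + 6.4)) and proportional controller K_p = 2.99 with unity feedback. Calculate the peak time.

T_p = 1.2 s

Closed-loop characteristic equation: s² + 6.4s + 17.04 = 0, so ω_n = 4.128 rad/s and ζ = 6.4/(2·4.128) = 0.7751.
Damped frequency ω_d = ω_n√(1−ζ²) = 2.608 rad/s, so peak time T_p = π/ω_d = 1.2 s.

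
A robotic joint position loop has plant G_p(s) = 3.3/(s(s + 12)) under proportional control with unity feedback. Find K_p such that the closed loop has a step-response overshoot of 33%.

K_p = 98.5

From %OS = 100·exp(−πζ/√(1−ζ²)) = 33%, ζ = −ln(0.33)/√(π²+ln²(0.33)) = 0.3328.
Characteristic equation s² + 12s + 3.3K_p = 0 gives ζ = 12/(2√(3.3K_p)).
Setting ζ = 0.3328: √(3.3K_p) = 12/(2·0.3328) = 18.03, so K_p = 325.1/3.3 = 98.5.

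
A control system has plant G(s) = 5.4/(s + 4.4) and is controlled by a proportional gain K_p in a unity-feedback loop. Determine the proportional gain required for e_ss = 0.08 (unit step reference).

K_p = 9.37

For a type-0 loop with proportional control, e_ss = 1/(1 + K_p·G(0)).
G(0) = 1.227. Require 1/(1 + K_p·1.227) = 0.08, so 1 + 1.227·K_p = 12.5.
K_p = (12.5 − 1)/1.227 = 9.37.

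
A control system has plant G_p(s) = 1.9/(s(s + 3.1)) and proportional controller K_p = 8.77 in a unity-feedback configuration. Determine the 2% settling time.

The closed-loop denominator s² + 3.1s + 16.66 gives ω_n = √16.66 = 4.082 and ζ = 3.1/(2ω_n) = 0.3797.
2% settling time T_s ≈ 4/(ζω_n) = 4/1.55 = 2.58 s.

T_s ≈ 2.58 s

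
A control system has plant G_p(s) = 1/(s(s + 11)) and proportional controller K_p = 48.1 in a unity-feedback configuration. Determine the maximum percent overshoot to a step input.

1.67%

The closed-loop denominator s² + 11s + 48.1 gives ω_n = √48.1 = 6.935 and ζ = 11/(2ω_n) = 0.793.
%OS = 100·exp(−πζ/√(1−ζ²)) = 100·exp(−π·0.793/√0.3711) = 1.67%.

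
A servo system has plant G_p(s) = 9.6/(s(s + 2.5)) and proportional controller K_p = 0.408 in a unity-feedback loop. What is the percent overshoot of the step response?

Closed-loop characteristic equation: s² + 2.5s + 3.917 = 0, so ω_n = 1.979 rad/s and ζ = 2.5/(2·1.979) = 0.6316.
%OS = 100·exp(−πζ/√(1−ζ²)) = 100·exp(−π·0.6316/√0.6011) = 7.74%.

7.74%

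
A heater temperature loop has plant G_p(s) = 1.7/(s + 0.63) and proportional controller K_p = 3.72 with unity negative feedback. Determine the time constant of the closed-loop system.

Closed-loop transfer function: T(s) = K_p·G_p(s)/(1 + K_p·G_p(s)) = 6.324/(s + 0.63 + 6.324) = 6.324/(s + 6.954).
Time constant τ = 1/6.954 = 0.144 s.

τ = 0.144 s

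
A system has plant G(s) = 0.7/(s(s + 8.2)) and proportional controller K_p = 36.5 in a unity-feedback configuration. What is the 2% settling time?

T_s ≈ 0.976 s

From 1 + K_pG(s) = 0: s² + 8.2s + 25.55 = 0 ⇒ ω_n = 5.055, ζ = 0.8111.
2% settling time T_s ≈ 4/(ζω_n) = 4/4.1 = 0.976 s.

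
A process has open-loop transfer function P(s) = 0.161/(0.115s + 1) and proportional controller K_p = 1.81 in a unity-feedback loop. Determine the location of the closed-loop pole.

Closed loop: T(s) = K_p·P/(1+K_p·P) = 0.2914/(0.115s + 1 + 0.2914), with pole at s = −(1 + 0.2914)/0.115 = −11.23.

s = -11.23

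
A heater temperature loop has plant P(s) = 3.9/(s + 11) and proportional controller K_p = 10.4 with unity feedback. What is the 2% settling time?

Closed-loop transfer function: T(s) = K_p·P(s)/(1 + K_p·P(s)) = 40.56/(s + 11 + 40.56) = 40.56/(s + 51.56).
Time constant τ = 1/51.56 = 0.01939 s, so the 2% settling time is about 4τ = 0.0776 s.

T_s ≈ 0.0776 s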